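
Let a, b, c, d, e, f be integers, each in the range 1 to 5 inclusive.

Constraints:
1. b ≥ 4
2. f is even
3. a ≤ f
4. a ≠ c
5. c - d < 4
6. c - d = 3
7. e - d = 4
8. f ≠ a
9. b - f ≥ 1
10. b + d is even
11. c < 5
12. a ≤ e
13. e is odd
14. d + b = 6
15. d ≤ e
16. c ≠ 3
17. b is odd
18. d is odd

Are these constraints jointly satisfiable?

Satisfiable

Try a = 2, b = 5, c = 4, d = 1, e = 5, f = 4.
Check constraint 5: c - d = 3; constraint 6: c - d = 3; constraint 7: e - d = 4. The remaining constraints are straightforward to verify.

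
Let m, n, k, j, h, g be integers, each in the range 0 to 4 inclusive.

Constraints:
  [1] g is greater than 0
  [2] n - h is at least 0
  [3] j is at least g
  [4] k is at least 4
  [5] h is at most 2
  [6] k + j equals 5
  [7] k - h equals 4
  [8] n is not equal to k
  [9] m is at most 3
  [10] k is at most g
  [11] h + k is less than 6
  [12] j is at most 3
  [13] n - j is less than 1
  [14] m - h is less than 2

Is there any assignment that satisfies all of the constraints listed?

From constraints 4 and 10: g ≥ k and k ≥ 4, so g ≥ 4. From constraints 3 and 12: g ≤ j and j ≤ 3, so g ≤ 3. But 3 < 4, so no value of g works.

Unsatisfiable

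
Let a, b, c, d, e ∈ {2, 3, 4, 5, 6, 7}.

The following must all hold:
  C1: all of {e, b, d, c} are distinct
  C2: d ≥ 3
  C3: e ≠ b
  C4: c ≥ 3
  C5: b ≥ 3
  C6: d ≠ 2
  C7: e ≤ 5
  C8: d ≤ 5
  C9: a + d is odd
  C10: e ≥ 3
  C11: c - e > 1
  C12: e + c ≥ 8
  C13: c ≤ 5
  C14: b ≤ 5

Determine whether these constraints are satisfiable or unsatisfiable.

Unsatisfiable

Constraints 2, 4, 5, 7, 8, 10, 13, and 14 confine each of e, b, d, c to the 3 values {3, …, 5}.
Constraint 1 requires all 4 of them to be distinct, but only 3 values are available — impossible by the pigeonhole principle.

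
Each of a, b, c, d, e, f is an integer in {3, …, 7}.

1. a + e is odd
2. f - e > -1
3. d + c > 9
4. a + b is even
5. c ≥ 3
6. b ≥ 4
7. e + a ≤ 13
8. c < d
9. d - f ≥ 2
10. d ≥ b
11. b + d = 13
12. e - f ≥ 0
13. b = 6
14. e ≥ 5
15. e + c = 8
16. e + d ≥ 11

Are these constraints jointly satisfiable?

One satisfying assignment is a = 6, b = 6, c = 3, d = 7, e = 5, f = 5.
For the less obvious constraints — constraint 2: f - e = 0; constraint 3: d + c = 10 — and the others hold by inspection.

Satisfiable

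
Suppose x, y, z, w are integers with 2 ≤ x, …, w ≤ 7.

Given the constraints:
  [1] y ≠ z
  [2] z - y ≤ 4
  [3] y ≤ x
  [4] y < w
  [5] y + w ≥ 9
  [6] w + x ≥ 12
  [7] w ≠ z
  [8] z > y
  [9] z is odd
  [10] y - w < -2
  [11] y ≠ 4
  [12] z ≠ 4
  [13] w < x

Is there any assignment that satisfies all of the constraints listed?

Take x = 7, y = 3, z = 7, w = 6. Then constraint 2: z - y = 4; constraint 5: y + w = 9; constraint 6: w + x = 13, and every other listed constraint is also met.

Satisfiable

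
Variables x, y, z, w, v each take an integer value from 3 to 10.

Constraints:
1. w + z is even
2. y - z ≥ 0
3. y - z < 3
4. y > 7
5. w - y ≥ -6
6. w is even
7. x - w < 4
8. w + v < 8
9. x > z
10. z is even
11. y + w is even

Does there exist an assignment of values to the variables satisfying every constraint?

Satisfiable

Try x = 7, y = 8, z = 6, w = 4, v = 3.
Check constraint 2: y - z = 2; constraint 3: y - z = 2. The remaining constraints are straightforward to verify.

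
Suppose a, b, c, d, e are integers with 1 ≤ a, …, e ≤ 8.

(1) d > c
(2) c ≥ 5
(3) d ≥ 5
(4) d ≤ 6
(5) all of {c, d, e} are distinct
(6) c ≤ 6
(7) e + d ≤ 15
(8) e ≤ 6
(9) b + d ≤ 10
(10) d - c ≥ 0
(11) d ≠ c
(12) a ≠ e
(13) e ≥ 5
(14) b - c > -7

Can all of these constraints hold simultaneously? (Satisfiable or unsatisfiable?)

Constraints 2, 3, 4, 6, 8, and 13 confine each of c, d, e to the 2 values {5, 6}.
Constraint 5 requires all 3 of them to be distinct, but only 2 values are available — impossible by the pigeonhole principle.

Unsatisfiable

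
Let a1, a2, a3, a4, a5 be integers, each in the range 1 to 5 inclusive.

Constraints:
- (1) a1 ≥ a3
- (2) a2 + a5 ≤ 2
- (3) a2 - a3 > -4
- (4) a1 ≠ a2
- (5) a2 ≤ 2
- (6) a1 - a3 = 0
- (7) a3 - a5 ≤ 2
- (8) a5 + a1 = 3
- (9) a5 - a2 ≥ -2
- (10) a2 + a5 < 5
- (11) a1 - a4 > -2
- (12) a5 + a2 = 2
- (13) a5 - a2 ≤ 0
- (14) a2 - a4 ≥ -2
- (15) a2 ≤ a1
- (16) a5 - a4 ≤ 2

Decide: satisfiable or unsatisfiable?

Setting (a1, a2, a3, a4, a5) = (2, 1, 2, 1, 1) satisfies everything: constraint 2: a2 + a5 = 2; constraint 3: a2 - a3 = -1, and the others follow.

Satisfiable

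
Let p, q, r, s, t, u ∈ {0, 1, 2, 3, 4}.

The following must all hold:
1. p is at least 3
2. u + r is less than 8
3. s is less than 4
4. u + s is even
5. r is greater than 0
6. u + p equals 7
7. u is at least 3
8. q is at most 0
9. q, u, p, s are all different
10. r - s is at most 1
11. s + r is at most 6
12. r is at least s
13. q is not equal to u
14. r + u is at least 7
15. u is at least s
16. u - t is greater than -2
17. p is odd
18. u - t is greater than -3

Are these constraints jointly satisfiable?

Satisfiable

Take p = 3, q = 0, r = 3, s = 2, t = 4, u = 4. Then constraint 2: u + r = 7; constraint 6: u + p = 7; constraint 10: r - s = 1, and every other listed constraint is also met.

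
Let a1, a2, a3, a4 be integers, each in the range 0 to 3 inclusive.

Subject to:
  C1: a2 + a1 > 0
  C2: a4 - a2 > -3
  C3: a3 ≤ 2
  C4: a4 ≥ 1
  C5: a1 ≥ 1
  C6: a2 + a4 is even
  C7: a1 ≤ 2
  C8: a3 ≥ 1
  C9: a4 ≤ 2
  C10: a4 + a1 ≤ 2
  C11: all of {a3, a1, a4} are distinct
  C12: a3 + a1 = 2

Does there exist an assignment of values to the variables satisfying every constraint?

Unsatisfiable

Constraints 3, 4, 5, 7, 8, and 9 confine each of a3, a1, a4 to the 2 values {1, 2}.
Constraint 11 requires all 3 of them to be distinct, but only 2 values are available — impossible by the pigeonhole principle.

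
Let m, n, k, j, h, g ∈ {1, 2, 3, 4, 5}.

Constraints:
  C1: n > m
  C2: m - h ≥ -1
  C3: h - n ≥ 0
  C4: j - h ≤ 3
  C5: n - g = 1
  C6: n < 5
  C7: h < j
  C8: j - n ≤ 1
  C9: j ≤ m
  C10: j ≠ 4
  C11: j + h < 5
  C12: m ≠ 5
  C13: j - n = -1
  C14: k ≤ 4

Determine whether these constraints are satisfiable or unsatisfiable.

Constraints 1, 3, 7, and 9 give h < j, j ≤ m, m < n, n ≤ h. Chaining: h < j ≤ m < n ≤ h, which forces h < h — impossible.

Unsatisfiable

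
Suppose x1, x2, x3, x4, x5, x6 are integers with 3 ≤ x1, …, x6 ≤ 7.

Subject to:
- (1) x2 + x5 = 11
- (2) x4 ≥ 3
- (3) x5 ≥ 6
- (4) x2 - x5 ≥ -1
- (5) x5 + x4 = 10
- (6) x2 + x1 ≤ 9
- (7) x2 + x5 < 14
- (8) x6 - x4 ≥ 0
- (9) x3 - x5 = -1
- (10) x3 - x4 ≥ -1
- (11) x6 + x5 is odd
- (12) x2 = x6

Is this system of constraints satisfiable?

Try x1 = 3, x2 = 5, x3 = 5, x4 = 4, x5 = 6, x6 = 5.
Check constraint 1: x2 + x5 = 11; constraint 4: x2 - x5 = -1. The remaining constraints are straightforward to verify.

Satisfiable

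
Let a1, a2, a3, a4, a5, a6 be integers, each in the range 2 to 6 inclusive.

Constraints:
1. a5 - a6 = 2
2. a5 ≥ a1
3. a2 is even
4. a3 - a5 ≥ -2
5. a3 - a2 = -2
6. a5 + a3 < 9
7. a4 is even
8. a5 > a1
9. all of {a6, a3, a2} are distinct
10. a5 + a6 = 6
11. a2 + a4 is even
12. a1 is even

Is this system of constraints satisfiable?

Setting (a1, a2, a3, a4, a5, a6) = (2, 6, 4, 6, 4, 2) satisfies everything: constraint 1: a5 - a6 = 2; constraint 4: a3 - a5 = 0; constraint 5: a3 - a2 = -2, and the others follow.

Satisfiable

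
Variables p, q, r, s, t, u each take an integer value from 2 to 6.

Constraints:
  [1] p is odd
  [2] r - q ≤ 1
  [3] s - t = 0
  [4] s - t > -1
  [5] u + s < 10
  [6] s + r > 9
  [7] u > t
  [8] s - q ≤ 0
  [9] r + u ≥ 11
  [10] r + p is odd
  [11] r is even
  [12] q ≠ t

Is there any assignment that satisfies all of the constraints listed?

Take p = 3, q = 6, r = 6, s = 4, t = 4, u = 5. Then constraint 2: r - q = 0; constraint 3: s - t = 0; constraint 4: s - t = 0, and every other listed constraint is also met.

Satisfiable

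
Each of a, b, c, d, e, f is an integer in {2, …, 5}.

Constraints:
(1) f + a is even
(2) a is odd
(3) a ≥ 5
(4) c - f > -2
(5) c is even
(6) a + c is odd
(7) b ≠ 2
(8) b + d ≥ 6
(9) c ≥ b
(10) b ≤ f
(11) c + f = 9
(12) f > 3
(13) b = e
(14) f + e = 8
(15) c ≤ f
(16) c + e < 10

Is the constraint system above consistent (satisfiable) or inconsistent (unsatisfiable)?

Satisfiable

Try a = 5, b = 3, c = 4, d = 5, e = 3, f = 5.
Check constraint 4: c - f = -1; constraint 8: b + d = 8. The remaining constraints are straightforward to verify.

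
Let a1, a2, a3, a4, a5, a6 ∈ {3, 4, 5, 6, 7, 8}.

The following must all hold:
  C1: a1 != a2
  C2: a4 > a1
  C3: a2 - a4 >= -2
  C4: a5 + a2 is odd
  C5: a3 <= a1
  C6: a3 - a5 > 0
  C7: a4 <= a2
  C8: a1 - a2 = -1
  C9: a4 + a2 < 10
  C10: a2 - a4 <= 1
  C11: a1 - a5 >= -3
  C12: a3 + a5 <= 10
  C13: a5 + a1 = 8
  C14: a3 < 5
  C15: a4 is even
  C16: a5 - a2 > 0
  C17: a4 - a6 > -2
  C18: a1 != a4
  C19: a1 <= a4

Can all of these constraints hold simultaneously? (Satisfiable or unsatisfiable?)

Constraints 2, 5, 6, 7, and 16 give a4 ≤ a2, a2 < a5, a5 < a3, a3 ≤ a1, a1 < a4. Chaining: a4 ≤ a2 < a5 < a3 ≤ a1 < a4, which forces a4 < a4 — impossible.

Unsatisfiable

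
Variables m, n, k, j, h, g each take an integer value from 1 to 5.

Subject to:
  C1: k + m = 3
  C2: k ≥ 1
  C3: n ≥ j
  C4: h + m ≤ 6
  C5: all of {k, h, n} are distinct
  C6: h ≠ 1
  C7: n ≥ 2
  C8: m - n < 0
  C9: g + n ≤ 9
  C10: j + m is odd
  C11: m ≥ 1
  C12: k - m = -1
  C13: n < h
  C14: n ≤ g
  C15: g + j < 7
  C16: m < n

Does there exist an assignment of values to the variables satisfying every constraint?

One satisfying assignment is m = 2, n = 3, k = 1, j = 1, h = 4, g = 5.
For the less obvious constraints — constraint 1: k + m = 3; constraint 4: h + m = 6; constraint 8: m - n = -1 — and the others hold by inspection.

Satisfiable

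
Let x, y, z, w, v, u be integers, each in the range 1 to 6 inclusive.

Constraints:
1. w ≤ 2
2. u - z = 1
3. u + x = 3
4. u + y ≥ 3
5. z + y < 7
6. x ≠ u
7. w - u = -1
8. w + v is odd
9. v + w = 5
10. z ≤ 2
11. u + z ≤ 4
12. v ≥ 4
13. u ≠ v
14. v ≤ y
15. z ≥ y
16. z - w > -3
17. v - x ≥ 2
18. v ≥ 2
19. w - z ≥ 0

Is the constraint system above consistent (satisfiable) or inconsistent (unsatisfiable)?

From constraints 12 and 14: y ≥ v and v ≥ 4, so y ≥ 4. From constraints 10 and 15: y ≤ z and z ≤ 2, so y ≤ 2. But 2 < 4, so no value of y works.

Unsatisfiable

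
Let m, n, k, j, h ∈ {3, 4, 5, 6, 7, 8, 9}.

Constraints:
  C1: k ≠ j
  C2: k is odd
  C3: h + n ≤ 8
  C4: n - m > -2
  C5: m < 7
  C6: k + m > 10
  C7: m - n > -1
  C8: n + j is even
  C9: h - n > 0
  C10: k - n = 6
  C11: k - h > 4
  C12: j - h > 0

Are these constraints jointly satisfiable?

Try m = 4, n = 3, k = 9, j = 5, h = 4.
Check constraint 3: h + n = 7; constraint 4: n - m = -1; constraint 6: k + m = 13. The remaining constraints are straightforward to verify.

Satisfiable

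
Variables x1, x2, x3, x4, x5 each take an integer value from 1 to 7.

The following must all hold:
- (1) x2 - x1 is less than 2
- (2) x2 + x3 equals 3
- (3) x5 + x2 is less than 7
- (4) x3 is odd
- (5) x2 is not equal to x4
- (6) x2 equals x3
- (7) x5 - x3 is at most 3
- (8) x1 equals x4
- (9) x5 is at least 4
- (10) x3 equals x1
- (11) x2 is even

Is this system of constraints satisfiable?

From constraints 6, 8, and 10, x2 = x3 = x1 = x4, so x2 = x4. But constraint 5 says x2 ≠ x4. Contradiction.

Unsatisfiable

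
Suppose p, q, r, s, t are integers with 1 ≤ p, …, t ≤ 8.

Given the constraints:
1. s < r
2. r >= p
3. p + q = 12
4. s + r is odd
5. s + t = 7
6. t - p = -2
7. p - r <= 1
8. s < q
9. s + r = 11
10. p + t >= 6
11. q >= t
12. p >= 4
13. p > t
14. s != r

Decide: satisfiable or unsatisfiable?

Satisfiable

Take p = 4, q = 8, r = 6, s = 5, t = 2. Then constraint 3: p + q = 12; constraint 5: s + t = 7, and every other listed constraint is also met.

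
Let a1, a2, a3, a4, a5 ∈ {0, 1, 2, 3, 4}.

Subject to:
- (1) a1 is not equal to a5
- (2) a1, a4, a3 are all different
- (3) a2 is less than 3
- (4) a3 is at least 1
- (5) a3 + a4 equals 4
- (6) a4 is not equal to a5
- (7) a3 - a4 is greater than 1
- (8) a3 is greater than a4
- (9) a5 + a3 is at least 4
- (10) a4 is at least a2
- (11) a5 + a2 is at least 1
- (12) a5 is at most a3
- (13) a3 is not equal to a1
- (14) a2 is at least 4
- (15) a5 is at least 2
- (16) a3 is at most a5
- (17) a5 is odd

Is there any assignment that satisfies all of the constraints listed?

From constraints 12 and 15: a3 ≥ a5 ≥ 2. From constraints 10 and 14: a4 ≥ a2 ≥ 4. Hence a3 + a4 ≥ 6. But constraint 5 requires a3 + a4 = 4, and 4 < 6. Contradiction.

Unsatisfiable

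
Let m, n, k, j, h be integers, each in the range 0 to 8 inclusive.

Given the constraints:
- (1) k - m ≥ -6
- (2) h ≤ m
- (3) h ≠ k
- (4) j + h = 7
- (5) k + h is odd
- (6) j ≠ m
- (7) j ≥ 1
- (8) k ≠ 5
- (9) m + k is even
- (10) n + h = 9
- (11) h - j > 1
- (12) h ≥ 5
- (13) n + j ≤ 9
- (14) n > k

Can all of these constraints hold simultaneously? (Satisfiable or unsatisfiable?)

Satisfiable

Take m = 6, n = 4, k = 2, j = 2, h = 5. Then constraint 1: k - m = -4; constraint 4: j + h = 7, and every other listed constraint is also met.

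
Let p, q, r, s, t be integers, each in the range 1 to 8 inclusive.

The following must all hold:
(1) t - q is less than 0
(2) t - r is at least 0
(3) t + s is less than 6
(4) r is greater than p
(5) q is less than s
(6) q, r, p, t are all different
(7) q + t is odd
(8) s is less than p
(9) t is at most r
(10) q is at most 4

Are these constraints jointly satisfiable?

Unsatisfiable

Constraints 1, 2, 4, 5, and 8 give s < p, p < r, r ≤ t, t < q, q < s. Chaining: s < p < r ≤ t < q < s, which forces s < s — impossible.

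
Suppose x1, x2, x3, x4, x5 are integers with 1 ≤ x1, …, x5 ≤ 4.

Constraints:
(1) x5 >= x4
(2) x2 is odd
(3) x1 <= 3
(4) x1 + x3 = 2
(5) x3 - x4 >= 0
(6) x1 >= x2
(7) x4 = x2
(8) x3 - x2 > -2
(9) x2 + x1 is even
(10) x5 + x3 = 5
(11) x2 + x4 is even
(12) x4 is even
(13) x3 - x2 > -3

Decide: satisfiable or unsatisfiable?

Constraint 2 makes x2 odd and constraint 12 makes x4 even, so x2 + x4 must be odd. Constraint 11 says x2 + x4 is even — contradiction.

Unsatisfiable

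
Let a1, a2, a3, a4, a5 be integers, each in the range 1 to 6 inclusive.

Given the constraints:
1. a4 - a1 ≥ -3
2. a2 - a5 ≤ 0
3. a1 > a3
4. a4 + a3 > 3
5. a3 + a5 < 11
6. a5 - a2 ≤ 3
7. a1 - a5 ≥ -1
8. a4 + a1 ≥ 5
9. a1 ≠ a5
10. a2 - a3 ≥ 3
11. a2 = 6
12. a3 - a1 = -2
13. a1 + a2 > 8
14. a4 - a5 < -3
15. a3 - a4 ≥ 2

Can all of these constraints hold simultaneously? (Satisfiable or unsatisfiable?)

Unsatisfiable

Constraints 1, 2, 7, 10, and 15 give a2 − a3 ≥ 3, a3 − a4 ≥ 2, a4 − a1 ≥ -3, a1 − a5 ≥ -1, a5 − a2 ≥ 0.
Adding all 5 inequalities: the left sides telescope to 0, and the right sides sum to 3 + 2 + (-3) + (-1) + 0 = 1. So 0 ≥ 1, which is false.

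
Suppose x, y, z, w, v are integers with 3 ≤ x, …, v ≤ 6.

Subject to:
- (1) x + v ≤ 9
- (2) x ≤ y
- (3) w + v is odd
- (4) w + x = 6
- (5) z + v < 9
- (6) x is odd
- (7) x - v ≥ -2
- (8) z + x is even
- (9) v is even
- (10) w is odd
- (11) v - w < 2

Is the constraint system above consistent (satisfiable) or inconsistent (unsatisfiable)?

Satisfiable

The assignment x = 3, y = 4, z = 3, w = 3, v = 4 works:
  constraint 1 holds since x + v = 7.
  constraint 4 holds since w + x = 6.
The rest check out directly.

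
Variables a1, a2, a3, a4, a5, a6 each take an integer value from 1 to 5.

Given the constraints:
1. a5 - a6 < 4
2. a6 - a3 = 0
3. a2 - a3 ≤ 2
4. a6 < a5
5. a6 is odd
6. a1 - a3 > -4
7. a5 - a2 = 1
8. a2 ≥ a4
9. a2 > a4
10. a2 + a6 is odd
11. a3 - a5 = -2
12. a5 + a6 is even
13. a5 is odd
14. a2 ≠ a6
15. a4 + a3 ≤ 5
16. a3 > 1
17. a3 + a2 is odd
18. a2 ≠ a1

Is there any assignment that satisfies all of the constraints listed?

Satisfiable

Try a1 = 2, a2 = 4, a3 = 3, a4 = 1, a5 = 5, a6 = 3.
Check constraint 1: a5 - a6 = 2; constraint 2: a6 - a3 = 0. The remaining constraints are straightforward to verify.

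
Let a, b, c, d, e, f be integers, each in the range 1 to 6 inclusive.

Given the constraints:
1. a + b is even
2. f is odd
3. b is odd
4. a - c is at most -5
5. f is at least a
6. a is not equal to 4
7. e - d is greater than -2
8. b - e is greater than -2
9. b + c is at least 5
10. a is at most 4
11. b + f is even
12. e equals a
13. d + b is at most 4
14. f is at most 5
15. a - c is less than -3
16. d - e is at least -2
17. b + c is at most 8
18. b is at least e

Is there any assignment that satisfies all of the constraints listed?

Satisfiable

One satisfying assignment is a = 1, b = 1, c = 6, d = 2, e = 1, f = 1.
For the less obvious constraints — constraint 4: a - c = -5; constraint 7: e - d = -1; constraint 8: b - e = 0 — and the others hold by inspection.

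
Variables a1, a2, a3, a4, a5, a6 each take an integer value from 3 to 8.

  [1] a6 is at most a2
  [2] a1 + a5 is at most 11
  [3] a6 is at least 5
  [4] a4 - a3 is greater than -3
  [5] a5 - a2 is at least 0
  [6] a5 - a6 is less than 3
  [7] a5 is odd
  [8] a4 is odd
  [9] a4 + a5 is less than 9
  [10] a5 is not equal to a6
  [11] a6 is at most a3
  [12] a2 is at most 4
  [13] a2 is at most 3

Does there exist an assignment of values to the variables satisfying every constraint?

Unsatisfiable

From constraints 1 and 3: a2 ≥ a6 and a6 ≥ 5, so a2 ≥ 5. From constraint 13: a2 ≤ 3. But 3 < 5, so no value of a2 works.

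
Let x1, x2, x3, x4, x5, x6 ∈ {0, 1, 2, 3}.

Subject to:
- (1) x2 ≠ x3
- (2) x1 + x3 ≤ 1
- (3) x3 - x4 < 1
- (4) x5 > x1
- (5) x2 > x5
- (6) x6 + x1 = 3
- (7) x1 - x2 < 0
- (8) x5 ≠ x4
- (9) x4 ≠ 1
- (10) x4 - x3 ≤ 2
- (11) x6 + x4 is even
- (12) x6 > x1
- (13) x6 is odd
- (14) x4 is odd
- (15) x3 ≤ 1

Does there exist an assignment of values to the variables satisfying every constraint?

Setting (x1, x2, x3, x4, x5, x6) = (0, 2, 1, 3, 1, 3) satisfies everything: constraint 2: x1 + x3 = 1; constraint 3: x3 - x4 = -2, and the others follow.

Satisfiable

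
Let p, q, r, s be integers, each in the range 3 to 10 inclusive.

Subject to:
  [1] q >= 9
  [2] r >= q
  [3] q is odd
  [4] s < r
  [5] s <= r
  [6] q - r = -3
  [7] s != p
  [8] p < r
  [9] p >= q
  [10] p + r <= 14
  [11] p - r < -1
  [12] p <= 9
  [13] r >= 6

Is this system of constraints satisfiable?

Unsatisfiable

From constraints 1 and 9: p ≥ q ≥ 9. From constraint 13: r ≥ 6. Hence p + r ≥ 15. But constraint 10 requires p + r ≤ 14, and 14 < 15. Contradiction.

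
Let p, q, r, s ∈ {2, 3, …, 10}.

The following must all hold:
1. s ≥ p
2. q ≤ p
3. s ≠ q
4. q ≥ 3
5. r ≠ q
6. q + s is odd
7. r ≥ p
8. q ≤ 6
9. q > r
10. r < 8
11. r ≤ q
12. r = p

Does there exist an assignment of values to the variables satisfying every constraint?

Constraints 2, 7, and 9 give q ≤ p, p ≤ r, r < q. Chaining: q ≤ p ≤ r < q, which forces q < q — impossible.

Unsatisfiable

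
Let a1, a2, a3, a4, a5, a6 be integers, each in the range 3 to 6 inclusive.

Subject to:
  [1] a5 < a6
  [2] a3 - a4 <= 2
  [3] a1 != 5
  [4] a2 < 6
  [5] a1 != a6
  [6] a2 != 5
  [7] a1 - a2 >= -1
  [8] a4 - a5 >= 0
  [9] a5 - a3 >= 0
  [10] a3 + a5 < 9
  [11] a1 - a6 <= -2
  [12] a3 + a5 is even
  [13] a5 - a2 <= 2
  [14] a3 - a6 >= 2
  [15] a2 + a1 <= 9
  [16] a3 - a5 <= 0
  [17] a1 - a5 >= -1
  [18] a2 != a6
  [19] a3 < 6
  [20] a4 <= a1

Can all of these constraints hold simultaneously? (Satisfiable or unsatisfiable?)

Unsatisfiable

Constraints 7, 9, 11, 13, and 14 give a1 − a2 ≥ -1, a2 − a5 ≥ -2, a5 − a3 ≥ 0, a3 − a6 ≥ 2, a6 − a1 ≥ 2.
Adding all 5 inequalities: the left sides telescope to 0, and the right sides sum to (-1) + (-2) + 0 + 2 + 2 = 1. So 0 ≥ 1, which is false.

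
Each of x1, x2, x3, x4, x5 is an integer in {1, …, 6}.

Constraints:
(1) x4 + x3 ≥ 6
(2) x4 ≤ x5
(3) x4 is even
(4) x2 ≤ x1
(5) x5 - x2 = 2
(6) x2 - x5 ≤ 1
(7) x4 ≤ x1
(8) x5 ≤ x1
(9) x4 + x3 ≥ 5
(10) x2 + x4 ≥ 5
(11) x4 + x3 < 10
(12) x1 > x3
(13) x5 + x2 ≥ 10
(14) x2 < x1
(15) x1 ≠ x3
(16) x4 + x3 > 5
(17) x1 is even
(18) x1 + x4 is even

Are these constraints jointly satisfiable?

The assignment x1 = 6, x2 = 4, x3 = 4, x4 = 4, x5 = 6 works:
  constraint 1 holds since x4 + x3 = 8.
  constraint 5 holds since x5 - x2 = 2.
  constraint 6 holds since x2 - x5 = -2.
The rest check out directly.

Satisfiable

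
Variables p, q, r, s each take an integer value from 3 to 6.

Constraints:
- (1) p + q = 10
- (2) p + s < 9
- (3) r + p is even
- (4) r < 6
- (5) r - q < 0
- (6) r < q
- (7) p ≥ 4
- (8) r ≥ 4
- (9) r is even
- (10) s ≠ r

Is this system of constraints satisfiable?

Satisfiable

Take p = 4, q = 6, r = 4, s = 3. Then constraint 1: p + q = 10; constraint 2: p + s = 7, and every other listed constraint is also met.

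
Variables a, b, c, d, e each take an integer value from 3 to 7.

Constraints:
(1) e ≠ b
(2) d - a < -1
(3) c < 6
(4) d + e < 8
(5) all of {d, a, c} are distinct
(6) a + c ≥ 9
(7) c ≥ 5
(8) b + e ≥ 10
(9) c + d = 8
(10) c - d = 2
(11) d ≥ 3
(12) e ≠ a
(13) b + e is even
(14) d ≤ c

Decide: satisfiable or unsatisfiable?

Try a = 7, b = 7, c = 5, d = 3, e = 3.
Check constraint 2: d - a = -4; constraint 4: d + e = 6. The remaining constraints are straightforward to verify.

Satisfiable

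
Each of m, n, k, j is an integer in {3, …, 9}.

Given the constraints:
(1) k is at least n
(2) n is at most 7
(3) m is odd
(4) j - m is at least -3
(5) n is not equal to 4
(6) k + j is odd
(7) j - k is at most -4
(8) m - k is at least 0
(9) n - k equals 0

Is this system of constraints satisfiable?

Unsatisfiable

Constraints 4, 7, and 8 give k − j ≥ 4, j − m ≥ -3, m − k ≥ 0.
Adding all 3 inequalities: the left sides telescope to 0, and the right sides sum to 4 + (-3) + 0 = 1. So 0 ≥ 1, which is false.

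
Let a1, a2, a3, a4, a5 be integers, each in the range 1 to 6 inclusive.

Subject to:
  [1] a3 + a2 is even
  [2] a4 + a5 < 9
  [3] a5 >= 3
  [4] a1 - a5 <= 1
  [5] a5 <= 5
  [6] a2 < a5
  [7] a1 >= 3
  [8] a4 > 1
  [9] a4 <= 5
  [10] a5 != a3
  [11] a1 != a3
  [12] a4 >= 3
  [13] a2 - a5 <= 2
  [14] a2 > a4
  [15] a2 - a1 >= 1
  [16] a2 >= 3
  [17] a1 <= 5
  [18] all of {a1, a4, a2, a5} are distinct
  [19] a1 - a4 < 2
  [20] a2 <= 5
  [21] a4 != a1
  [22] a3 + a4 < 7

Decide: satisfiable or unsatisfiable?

Unsatisfiable

Constraints 3, 5, 7, 9, 12, 16, 17, and 20 confine each of a1, a4, a2, a5 to the 3 values {3, …, 5}.
Constraint 18 requires all 4 of them to be distinct, but only 3 values are available — impossible by the pigeonhole principle.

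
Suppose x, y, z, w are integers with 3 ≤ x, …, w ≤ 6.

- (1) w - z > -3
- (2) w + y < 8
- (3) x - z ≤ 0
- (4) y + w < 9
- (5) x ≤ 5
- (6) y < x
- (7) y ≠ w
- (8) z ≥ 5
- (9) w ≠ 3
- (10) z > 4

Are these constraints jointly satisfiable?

Try x = 4, y = 3, z = 6, w = 4.
Check constraint 1: w - z = -2; constraint 2: w + y = 7. The remaining constraints are straightforward to verify.

Satisfiable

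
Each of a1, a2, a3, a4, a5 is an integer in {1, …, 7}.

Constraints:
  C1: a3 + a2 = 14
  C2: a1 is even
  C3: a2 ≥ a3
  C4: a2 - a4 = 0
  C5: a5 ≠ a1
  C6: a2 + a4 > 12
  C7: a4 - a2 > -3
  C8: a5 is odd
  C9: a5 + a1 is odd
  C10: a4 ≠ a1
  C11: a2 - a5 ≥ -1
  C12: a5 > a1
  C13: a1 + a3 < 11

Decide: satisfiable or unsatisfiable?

Setting (a1, a2, a3, a4, a5) = (2, 7, 7, 7, 7) satisfies everything: constraint 1: a3 + a2 = 14; constraint 4: a2 - a4 = 0, and the others follow.

Satisfiable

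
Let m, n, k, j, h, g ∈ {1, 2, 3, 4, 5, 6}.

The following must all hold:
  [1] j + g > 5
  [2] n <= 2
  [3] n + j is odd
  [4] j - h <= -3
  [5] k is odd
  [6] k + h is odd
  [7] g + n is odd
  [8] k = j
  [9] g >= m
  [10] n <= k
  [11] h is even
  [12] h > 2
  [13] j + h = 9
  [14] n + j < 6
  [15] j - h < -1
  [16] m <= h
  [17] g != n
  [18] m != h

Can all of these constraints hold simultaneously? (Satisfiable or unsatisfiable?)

One satisfying assignment is m = 5, n = 2, k = 3, j = 3, h = 6, g = 5.
For the less obvious constraints — constraint 1: j + g = 8; constraint 4: j - h = -3 — and the others hold by inspection.

Satisfiable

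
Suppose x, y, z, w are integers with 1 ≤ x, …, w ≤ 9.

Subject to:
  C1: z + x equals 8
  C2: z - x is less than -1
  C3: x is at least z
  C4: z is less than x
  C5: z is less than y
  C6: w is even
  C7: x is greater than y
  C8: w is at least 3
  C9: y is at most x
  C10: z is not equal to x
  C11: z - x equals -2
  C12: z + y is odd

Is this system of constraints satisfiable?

Satisfiable

The assignment x = 5, y = 4, z = 3, w = 6 works:
  constraint 1 holds since z + x = 8.
  constraint 2 holds since z - x = -2.
  constraint 11 holds since z - x = -2.
The rest check out directly.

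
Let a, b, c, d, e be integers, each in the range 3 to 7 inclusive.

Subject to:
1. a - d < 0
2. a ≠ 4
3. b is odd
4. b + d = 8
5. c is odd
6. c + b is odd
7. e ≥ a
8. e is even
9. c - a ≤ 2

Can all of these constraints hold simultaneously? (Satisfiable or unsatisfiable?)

Constraint 5 makes c odd and constraint 3 makes b odd, so c + b must be even. Constraint 6 says c + b is odd — contradiction.

Unsatisfiable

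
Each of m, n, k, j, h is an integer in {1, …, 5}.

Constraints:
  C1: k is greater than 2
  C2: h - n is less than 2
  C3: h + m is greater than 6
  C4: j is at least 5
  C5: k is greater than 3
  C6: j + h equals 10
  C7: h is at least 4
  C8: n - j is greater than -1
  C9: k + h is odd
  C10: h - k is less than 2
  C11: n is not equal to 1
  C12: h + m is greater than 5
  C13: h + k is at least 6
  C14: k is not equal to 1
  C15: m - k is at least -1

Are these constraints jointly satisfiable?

Satisfiable

Take m = 3, n = 5, k = 4, j = 5, h = 5. Then constraint 2: h - n = 0; constraint 3: h + m = 8; constraint 6: j + h = 10, and every other listed constraint is also met.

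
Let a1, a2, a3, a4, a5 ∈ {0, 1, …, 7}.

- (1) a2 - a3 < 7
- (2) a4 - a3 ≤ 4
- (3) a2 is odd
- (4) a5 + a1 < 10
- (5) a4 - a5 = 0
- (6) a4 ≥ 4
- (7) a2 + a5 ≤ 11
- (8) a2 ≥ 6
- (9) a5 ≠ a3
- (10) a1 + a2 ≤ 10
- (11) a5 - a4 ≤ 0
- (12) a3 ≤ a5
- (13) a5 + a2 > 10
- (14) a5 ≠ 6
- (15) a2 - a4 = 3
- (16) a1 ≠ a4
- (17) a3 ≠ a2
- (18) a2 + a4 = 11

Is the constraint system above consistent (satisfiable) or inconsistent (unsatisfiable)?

Satisfiable

One satisfying assignment is a1 = 3, a2 = 7, a3 = 1, a4 = 4, a5 = 4.
For the less obvious constraints — constraint 1: a2 - a3 = 6; constraint 2: a4 - a3 = 3 — and the others hold by inspection.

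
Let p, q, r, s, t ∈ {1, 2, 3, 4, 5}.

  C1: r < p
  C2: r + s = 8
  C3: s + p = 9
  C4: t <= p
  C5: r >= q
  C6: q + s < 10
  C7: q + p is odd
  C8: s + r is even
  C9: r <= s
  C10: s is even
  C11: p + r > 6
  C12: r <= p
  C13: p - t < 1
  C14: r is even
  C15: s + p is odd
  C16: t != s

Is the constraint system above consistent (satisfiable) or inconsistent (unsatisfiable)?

Satisfiable

Try p = 5, q = 4, r = 4, s = 4, t = 5.
Check constraint 2: r + s = 8; constraint 3: s + p = 9. The remaining constraints are straightforward to verify.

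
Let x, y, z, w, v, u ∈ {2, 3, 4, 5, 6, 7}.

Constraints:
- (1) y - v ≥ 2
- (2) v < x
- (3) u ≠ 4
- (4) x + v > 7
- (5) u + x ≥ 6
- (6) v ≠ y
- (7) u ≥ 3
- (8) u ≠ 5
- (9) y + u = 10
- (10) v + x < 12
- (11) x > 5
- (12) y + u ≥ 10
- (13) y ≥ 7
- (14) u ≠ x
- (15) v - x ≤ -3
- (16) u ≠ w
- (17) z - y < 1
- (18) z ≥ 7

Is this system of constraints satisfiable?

Satisfiable

Setting (x, y, z, w, v, u) = (6, 7, 7, 2, 3, 3) satisfies everything: constraint 1: y - v = 4; constraint 4: x + v = 9, and the others follow.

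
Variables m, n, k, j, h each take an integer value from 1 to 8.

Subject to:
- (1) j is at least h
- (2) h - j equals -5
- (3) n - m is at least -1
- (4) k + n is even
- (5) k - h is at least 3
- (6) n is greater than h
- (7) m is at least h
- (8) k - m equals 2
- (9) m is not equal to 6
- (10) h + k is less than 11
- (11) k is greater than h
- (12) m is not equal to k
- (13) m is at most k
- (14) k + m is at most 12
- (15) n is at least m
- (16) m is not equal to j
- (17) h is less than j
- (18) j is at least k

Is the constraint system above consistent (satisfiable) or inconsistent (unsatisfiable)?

One satisfying assignment is m = 5, n = 7, k = 7, j = 8, h = 3.
For the less obvious constraints — constraint 2: h - j = -5; constraint 3: n - m = 2 — and the others hold by inspection.

Satisfiable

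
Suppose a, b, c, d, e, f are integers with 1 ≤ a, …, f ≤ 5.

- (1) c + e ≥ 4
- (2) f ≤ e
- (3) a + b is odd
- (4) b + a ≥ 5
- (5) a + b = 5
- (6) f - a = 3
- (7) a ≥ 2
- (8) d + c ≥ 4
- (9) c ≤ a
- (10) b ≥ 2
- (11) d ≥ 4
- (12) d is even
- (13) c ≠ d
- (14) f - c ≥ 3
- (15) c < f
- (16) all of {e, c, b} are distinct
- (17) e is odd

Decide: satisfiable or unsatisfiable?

Satisfiable

Try a = 2, b = 3, c = 1, d = 4, e = 5, f = 5.
Check constraint 1: c + e = 6; constraint 4: b + a = 5. The remaining constraints are straightforward to verify.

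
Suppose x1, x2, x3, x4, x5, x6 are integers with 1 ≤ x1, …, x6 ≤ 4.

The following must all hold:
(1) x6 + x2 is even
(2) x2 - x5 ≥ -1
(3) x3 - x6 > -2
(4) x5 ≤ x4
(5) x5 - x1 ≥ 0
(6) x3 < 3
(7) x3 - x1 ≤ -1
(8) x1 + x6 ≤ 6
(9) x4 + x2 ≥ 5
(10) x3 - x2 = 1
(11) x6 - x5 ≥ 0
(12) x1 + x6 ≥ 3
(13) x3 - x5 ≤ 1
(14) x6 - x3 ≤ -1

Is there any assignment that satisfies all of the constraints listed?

Unsatisfiable

Constraints 5, 7, 11, and 14 give x5 − x1 ≥ 0, x1 − x3 ≥ 1, x3 − x6 ≥ 1, x6 − x5 ≥ 0.
Adding all 4 inequalities: the left sides telescope to 0, and the right sides sum to 0 + 1 + 1 + 0 = 2. So 0 ≥ 2, which is false.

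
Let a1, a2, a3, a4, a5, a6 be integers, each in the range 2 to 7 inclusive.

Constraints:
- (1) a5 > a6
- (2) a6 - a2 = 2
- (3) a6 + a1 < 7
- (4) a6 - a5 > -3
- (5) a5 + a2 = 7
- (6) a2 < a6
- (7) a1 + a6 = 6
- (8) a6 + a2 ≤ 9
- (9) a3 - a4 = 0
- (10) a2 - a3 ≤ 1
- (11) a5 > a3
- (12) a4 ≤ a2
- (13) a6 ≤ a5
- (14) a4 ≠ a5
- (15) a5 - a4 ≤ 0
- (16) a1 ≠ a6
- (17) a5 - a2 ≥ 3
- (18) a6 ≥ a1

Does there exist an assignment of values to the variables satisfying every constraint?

Unsatisfiable

Constraints 6, 12, 13, and 15 give a5 ≤ a4, a4 ≤ a2, a2 < a6, a6 ≤ a5. Chaining: a5 ≤ a4 ≤ a2 < a6 ≤ a5, which forces a5 < a5 — impossible.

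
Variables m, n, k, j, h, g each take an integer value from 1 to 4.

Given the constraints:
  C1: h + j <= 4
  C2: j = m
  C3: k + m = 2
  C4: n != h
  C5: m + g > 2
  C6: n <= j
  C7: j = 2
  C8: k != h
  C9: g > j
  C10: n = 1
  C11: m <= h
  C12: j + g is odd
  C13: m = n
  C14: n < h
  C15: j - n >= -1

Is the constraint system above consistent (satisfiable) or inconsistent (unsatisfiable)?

Unsatisfiable

Constraint 7 fixes j = 2 and constraint 10 fixes n = 1. Constraints 2 and 13 give j = m = n, so j = n. But 2 ≠ 1 — contradiction.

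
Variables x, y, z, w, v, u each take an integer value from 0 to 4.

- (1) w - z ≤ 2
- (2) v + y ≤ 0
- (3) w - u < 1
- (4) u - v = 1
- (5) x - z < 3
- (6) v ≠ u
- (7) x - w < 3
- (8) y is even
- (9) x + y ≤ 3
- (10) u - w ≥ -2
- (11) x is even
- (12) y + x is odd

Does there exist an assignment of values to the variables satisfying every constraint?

Unsatisfiable

Constraint 8 makes y even and constraint 11 makes x even, so y + x must be even. Constraint 12 says y + x is odd — contradiction.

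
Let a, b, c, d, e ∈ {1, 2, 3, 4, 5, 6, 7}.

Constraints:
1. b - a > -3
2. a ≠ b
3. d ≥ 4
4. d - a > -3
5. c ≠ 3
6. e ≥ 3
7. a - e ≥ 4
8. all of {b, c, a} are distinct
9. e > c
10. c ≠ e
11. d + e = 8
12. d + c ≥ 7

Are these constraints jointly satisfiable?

The assignment a = 7, b = 6, c = 2, d = 5, e = 3 works:
  constraint 1 holds since b - a = -1.
  constraint 4 holds since d - a = -2.
The rest check out directly.

Satisfiable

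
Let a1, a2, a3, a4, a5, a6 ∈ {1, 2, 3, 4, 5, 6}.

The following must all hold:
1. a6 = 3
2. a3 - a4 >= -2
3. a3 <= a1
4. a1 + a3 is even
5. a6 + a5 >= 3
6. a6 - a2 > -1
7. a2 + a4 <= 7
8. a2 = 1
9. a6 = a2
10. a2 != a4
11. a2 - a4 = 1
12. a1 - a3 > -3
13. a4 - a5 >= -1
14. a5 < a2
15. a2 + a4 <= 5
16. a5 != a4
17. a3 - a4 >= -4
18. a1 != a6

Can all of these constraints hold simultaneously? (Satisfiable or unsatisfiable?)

Unsatisfiable

Constraint 1 fixes a6 = 3 and constraint 8 fixes a2 = 1, but constraint 9 requires a6 = a2. Since 3 ≠ 1, contradiction.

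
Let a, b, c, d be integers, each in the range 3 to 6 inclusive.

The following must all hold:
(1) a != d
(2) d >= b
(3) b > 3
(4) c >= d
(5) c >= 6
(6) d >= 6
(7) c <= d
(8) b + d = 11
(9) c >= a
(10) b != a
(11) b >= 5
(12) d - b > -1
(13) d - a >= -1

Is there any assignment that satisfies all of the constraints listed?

Take a = 4, b = 5, c = 6, d = 6. Then constraint 8: b + d = 11; constraint 12: d - b = 1; constraint 13: d - a = 2, and every other listed constraint is also met.

Satisfiable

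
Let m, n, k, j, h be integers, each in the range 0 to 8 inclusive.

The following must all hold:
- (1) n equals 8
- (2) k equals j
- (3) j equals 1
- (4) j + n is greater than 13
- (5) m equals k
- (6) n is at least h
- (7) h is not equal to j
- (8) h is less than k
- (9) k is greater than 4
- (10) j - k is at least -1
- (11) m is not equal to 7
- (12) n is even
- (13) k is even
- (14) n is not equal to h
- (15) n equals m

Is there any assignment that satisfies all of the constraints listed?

Constraint 1 fixes n = 8 and constraint 3 fixes j = 1. Constraints 2, 5, and 15 give n = m = k = j, so n = j. But 8 ≠ 1 — contradiction.

Unsatisfiable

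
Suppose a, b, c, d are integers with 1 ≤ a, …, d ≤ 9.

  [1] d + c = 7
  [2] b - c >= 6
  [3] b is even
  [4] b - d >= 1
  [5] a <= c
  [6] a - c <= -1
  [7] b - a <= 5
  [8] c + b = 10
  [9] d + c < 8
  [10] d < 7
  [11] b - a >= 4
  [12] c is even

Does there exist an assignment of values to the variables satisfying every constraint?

Unsatisfiable

Constraints 2, 6, and 7 give b − c ≥ 6, c − a ≥ 1, a − b ≥ -5.
Adding all 3 inequalities: the left sides telescope to 0, and the right sides sum to 6 + 1 + (-5) = 2. So 0 ≥ 2, which is false.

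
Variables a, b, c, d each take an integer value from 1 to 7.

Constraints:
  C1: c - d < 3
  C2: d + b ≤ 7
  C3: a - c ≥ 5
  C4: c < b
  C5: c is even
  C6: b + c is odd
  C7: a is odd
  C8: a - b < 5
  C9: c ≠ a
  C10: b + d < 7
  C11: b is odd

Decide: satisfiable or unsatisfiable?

Satisfiable

Take a = 7, b = 5, c = 2, d = 1. Then constraint 1: c - d = 1; constraint 2: d + b = 6, and every other listed constraint is also met.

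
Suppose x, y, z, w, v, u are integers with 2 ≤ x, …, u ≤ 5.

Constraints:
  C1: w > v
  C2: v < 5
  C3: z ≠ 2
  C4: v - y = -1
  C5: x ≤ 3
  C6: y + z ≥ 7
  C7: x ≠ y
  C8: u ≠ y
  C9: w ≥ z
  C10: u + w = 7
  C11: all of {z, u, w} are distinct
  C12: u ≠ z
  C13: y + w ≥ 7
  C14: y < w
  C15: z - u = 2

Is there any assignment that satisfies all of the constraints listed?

The assignment x = 2, y = 4, z = 4, w = 5, v = 3, u = 2 works:
  constraint 4 holds since v - y = -1.
  constraint 6 holds since y + z = 8.
The rest check out directly.

Satisfiable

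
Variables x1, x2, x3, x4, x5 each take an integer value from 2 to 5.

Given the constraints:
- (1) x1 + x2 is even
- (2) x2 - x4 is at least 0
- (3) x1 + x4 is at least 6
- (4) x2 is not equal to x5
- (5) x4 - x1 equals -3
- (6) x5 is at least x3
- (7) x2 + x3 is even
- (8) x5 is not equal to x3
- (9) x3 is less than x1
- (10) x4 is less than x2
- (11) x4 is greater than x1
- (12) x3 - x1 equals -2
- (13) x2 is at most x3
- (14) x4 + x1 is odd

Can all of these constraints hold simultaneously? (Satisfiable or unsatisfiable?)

Constraints 9, 10, 11, and 13 give x1 < x4, x4 < x2, x2 ≤ x3, x3 < x1. Chaining: x1 < x4 < x2 ≤ x3 < x1, which forces x1 < x1 — impossible.

Unsatisfiable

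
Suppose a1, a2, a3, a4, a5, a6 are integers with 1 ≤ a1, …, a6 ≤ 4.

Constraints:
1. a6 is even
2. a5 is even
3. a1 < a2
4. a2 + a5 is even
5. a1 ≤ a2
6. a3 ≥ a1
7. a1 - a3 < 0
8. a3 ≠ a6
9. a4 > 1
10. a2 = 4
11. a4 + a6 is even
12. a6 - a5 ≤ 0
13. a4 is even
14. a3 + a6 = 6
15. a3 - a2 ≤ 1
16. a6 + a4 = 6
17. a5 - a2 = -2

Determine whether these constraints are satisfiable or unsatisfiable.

Satisfiable

One satisfying assignment is a1 = 2, a2 = 4, a3 = 4, a4 = 4, a5 = 2, a6 = 2.
For the less obvious constraints — constraint 7: a1 - a3 = -2; constraint 12: a6 - a5 = 0; constraint 14: a3 + a6 = 6 — and the others hold by inspection.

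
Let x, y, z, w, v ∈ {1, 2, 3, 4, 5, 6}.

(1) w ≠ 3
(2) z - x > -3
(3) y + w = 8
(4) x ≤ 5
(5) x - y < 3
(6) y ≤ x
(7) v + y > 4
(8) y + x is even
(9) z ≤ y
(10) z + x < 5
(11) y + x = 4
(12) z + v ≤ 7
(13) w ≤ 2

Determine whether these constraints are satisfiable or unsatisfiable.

Unsatisfiable

From constraints 4 and 6: y ≤ x ≤ 5. From constraint 13: w ≤ 2. Hence y + w ≤ 7. But constraint 3 requires y + w = 8, and 8 > 7. Contradiction.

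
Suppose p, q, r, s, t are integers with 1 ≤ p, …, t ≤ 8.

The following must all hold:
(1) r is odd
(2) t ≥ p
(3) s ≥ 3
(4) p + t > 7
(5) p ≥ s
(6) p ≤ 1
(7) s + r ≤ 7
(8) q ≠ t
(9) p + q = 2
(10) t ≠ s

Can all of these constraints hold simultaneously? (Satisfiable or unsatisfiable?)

Unsatisfiable

From constraint 3: s ≥ 3. From constraints 5 and 6: s ≤ p and p ≤ 1, so s ≤ 1. But 1 < 3, so no value of s works.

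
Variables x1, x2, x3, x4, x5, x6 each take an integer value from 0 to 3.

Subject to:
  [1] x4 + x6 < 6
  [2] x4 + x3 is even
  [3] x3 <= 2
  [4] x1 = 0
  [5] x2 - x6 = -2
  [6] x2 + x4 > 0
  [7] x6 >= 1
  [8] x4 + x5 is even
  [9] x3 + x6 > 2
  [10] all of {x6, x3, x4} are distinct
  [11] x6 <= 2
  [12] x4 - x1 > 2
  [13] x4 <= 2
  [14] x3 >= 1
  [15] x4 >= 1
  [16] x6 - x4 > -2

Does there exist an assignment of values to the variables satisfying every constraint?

Constraints 3, 7, 11, 13, 14, and 15 confine each of x6, x3, x4 to the 2 values {1, 2}.
Constraint 10 requires all 3 of them to be distinct, but only 2 values are available — impossible by the pigeonhole principle.

Unsatisfiable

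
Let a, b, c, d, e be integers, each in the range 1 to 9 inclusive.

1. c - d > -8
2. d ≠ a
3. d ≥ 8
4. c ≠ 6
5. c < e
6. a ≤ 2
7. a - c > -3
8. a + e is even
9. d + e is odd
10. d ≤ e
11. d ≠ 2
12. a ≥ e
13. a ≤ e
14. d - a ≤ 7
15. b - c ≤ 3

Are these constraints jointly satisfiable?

From constraints 3 and 10: e ≥ d and d ≥ 8, so e ≥ 8. From constraints 6 and 12: e ≤ a and a ≤ 2, so e ≤ 2. But 2 < 8, so no value of e works.

Unsatisfiable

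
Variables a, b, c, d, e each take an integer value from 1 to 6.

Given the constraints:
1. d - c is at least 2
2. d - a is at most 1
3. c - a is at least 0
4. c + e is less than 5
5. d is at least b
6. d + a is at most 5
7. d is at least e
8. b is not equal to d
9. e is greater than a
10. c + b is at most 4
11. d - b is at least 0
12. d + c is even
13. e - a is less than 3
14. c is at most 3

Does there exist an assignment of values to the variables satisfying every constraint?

Unsatisfiable

Constraints 1, 2, and 3 give a − d ≥ -1, d − c ≥ 2, c − a ≥ 0.
Adding all 3 inequalities: the left sides telescope to 0, and the right sides sum to (-1) + 2 + 0 = 1. So 0 ≥ 1, which is false.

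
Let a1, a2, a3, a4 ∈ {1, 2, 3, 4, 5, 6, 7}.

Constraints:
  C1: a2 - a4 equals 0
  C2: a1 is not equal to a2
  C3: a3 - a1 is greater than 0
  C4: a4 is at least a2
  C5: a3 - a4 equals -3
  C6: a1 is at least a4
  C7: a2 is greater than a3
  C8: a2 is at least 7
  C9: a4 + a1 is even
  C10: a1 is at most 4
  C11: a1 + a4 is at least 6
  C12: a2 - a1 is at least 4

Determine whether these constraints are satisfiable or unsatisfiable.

Unsatisfiable

From constraints 4 and 8: a4 ≥ a2 and a2 ≥ 7, so a4 ≥ 7. From constraints 6 and 10: a4 ≤ a1 and a1 ≤ 4, so a4 ≤ 4. But 4 < 7, so no value of a4 works.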